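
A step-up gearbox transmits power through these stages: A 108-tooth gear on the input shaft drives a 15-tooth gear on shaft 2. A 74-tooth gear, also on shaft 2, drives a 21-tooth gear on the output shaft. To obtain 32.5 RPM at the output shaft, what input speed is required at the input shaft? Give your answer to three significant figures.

1.28 RPM

Overall ratio R = 0.13889 × 0.28378 = 0.039414.
Required input speed = output speed × R = 32.5 × 0.039414 = 1.281 RPM.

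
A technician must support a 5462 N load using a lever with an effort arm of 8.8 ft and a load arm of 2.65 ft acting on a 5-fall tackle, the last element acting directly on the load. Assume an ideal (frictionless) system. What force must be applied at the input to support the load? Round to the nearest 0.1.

329.0 N

Lever MA = effort arm / load arm = 8.8/2.65 = 3.3208.
Block-and-tackle MA = number of supporting rope parts = 5.
Combined ideal MA = 3.3208 × 5 = 16.604.
Effort = load / MA = 5462 / 16.604 = 328.96 N.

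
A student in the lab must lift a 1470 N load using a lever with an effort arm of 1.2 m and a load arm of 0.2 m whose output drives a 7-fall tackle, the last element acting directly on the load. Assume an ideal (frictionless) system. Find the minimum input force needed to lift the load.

35 N

Lever MA = effort arm / load arm = 1.2/0.2 = 6.
Block-and-tackle MA = number of supporting rope parts = 7.
Combined ideal MA = 6 × 7 = 42.
Effort = load / MA = 1470 / 42 = 35 N.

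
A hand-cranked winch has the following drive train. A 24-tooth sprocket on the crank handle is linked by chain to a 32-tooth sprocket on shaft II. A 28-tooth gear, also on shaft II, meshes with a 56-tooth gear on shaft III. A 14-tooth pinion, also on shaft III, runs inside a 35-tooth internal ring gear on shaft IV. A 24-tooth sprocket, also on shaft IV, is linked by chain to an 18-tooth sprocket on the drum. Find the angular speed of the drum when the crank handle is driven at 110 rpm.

the crank handle → shaft II (chain, 32/24): 110 ÷ 1.3333 = 82.5 rpm
shaft II → shaft III (gear mesh, 56/28): 82.5 ÷ 2 = 41.25 rpm
shaft III → shaft IV (internal gear, 35/14): 41.25 ÷ 2.5 = 16.5 rpm
shaft IV → the drum (chain, 18/24): 16.5 ÷ 0.75 = 22 rpm

22 rpm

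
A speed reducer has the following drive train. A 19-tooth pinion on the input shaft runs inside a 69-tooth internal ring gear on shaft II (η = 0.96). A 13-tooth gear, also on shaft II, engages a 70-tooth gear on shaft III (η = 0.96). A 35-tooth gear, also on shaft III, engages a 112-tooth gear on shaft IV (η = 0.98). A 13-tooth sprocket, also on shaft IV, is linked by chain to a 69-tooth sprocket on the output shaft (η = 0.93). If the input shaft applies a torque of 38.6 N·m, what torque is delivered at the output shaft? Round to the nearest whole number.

internal gear 69/19 = 3.6316 → τ = 38.6·3.6316·0.96 = 134.57 N·m
gear mesh 70/13 = 5.3846 → τ = 134.57·5.3846·0.96 = 695.63 N·m
gear mesh 112/35 = 3.2 → τ = 695.63·3.2·0.98 = 2181.5 N·m
chain 69/13 = 5.3077 → τ = 2181.5·5.3077·0.93 = 10768 N·m

10768 N·m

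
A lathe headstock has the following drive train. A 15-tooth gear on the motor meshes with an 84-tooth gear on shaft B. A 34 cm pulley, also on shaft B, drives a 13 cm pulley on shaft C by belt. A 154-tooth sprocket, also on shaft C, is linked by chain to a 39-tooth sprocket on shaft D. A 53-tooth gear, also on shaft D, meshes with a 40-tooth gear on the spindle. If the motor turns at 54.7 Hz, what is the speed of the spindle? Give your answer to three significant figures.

134 Hz

gear mesh 84/15 = 5.6 → 54.7/5.6 = 9.7679 Hz
belt 13/34 = 0.38235 → 9.7679/0.38235 = 25.547 Hz
chain 39/154 = 0.25325 → 25.547/0.25325 = 100.88 Hz
gear mesh 40/53 = 0.75472 → 100.88/0.75472 = 133.66 Hz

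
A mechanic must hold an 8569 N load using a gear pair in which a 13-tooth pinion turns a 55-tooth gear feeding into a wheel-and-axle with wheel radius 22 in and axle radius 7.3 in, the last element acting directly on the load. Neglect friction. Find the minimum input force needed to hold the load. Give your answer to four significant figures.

Gear pair MA = 55/13 = 4.2308.
Wheel-and-axle MA = R/r = 22/7.3 = 3.0137.
Combined ideal MA = 4.2308 × 3.0137 = 12.75.
Effort = load / MA = 8569 / 12.75 = 672.06 N.

672.1 N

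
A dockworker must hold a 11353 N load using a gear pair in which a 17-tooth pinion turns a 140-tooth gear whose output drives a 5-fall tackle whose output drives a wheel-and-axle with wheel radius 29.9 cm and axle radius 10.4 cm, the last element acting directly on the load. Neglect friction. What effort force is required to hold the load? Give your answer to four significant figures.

Gear pair MA = 140/17 = 8.2353.
Block-and-tackle MA = number of supporting rope parts = 5.
Wheel-and-axle MA = R/r = 29.9/10.4 = 2.875.
Combined ideal MA = 8.2353 × 5 × 2.875 = 118.38.
Effort = load / MA = 11353 / 118.38 = 95.901 N.

95.90 N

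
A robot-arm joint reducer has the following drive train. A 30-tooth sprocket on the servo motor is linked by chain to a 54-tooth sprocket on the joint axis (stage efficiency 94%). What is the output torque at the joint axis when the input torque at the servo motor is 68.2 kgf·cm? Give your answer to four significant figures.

After the chain (54/30): 68.2 × 1.8 × 0.94 = 115.39 kgf·cm

115.4 kgf·cm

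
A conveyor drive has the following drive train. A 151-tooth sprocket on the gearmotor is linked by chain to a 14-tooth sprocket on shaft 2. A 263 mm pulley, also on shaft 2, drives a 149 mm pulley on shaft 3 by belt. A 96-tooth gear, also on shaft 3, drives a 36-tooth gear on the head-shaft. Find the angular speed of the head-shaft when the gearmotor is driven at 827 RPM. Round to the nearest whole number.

Chain: ratio = 14/151 = 0.092715, so shaft 2 turns at 827 / 0.092715 = 8919.8 RPM.
Belt: ratio = 149/263 = 0.56654, so shaft 3 turns at 8919.8 / 0.56654 = 15744 RPM.
Gear mesh: ratio = 36/96 = 0.375, so the head-shaft turns at 15744 / 0.375 = 41985 RPM.

41985 RPM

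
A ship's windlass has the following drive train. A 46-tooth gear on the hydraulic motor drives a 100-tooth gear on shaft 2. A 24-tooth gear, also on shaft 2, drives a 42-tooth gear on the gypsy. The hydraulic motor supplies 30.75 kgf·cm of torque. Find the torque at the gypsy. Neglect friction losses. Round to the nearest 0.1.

After the gear mesh (100/46): 30.75 × 2.1739 = 66.848 kgf·cm
After the gear mesh (42/24): 66.848 × 1.75 = 116.98 kgf·cm

117.0 kgf·cm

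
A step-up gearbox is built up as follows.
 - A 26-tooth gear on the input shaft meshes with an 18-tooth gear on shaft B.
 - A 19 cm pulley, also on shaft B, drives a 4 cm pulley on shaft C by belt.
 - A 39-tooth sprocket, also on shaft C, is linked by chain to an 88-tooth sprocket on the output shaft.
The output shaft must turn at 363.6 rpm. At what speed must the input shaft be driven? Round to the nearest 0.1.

Overall ratio R = 0.69231 × 0.21053 × 2.2564 = 0.32887.
Required input speed = output speed × R = 363.6 × 0.32887 = 119.58 rpm.

119.6 rpm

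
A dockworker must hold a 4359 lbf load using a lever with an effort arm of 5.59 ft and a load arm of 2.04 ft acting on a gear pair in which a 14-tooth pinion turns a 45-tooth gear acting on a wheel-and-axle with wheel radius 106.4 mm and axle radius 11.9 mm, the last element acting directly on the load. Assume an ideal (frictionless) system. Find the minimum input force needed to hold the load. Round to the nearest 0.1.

Lever MA = effort arm / load arm = 5.59/2.04 = 2.7402.
Gear pair MA = 45/14 = 3.2143.
Wheel-and-axle MA = R/r = 106.4/11.9 = 8.9412.
Combined ideal MA = 2.7402 × 3.2143 × 8.9412 = 78.752.
Effort = load / MA = 4359 / 78.752 = 55.351 lbf.

55.4 lbf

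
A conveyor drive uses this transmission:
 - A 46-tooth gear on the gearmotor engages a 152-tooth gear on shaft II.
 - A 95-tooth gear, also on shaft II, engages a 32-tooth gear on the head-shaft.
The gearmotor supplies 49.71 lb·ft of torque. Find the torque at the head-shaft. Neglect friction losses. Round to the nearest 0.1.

After the gear mesh (152/46): 49.71 × 3.3043 = 164.26 lb·ft
After the gear mesh (32/95): 164.26 × 0.33684 = 55.329 lb·ft

55.3 lb·ft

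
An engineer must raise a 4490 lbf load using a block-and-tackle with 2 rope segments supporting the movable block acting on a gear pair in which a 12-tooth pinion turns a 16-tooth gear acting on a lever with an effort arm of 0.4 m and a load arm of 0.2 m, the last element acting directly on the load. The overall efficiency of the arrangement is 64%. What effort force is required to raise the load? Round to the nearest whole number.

1315 lbf

Block-and-tackle MA = number of supporting rope parts = 2.
Gear pair MA = 16/12 = 1.3333.
Lever MA = effort arm / load arm = 0.4/0.2 = 2.
Combined ideal MA = 2 × 1.3333 × 2 = 5.3333.
Actual MA = 5.3333 × 0.64 = 3.4133.
Effort = load / actual MA = 4490 / 3.4133 = 1315.4 lbf.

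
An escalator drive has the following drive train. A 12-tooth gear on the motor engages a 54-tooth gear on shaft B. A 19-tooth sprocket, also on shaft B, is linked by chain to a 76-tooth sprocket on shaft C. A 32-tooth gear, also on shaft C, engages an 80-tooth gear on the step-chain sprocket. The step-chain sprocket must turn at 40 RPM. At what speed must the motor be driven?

Overall ratio R = 4.5 × 4 × 2.5 = 45.
Required input speed = output speed × R = 40 × 45 = 1800 RPM.

1800 RPM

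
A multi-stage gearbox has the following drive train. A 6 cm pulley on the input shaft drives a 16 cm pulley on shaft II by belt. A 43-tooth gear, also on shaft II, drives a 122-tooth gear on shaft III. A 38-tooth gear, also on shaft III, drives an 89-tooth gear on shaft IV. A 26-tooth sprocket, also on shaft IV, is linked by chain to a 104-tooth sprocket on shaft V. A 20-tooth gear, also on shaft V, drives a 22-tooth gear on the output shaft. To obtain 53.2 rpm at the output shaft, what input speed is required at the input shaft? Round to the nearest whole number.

4148 rpm

Overall ratio R = 2.6667 × 2.8372 × 2.3421 × 4 × 1.1 = 77.969.
Required input speed = output speed × R = 53.2 × 77.969 = 4147.9 rpm.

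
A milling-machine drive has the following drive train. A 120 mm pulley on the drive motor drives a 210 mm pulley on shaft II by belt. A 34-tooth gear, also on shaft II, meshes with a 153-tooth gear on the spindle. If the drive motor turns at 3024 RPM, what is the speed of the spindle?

384 RPM

the drive motor → shaft II (belt, 210/120): 3024 ÷ 1.75 = 1728 RPM
shaft II → the spindle (gear mesh, 153/34): 1728 ÷ 4.5 = 384 RPM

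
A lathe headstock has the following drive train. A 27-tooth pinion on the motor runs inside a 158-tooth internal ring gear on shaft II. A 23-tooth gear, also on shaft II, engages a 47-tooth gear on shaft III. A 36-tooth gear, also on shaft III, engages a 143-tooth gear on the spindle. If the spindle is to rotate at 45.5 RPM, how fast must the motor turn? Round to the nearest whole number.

Overall ratio R = 5.8519 × 2.0435 × 3.9722 = 47.5.
Required input speed = output speed × R = 45.5 × 47.5 = 2161.3 RPM.

2161 RPM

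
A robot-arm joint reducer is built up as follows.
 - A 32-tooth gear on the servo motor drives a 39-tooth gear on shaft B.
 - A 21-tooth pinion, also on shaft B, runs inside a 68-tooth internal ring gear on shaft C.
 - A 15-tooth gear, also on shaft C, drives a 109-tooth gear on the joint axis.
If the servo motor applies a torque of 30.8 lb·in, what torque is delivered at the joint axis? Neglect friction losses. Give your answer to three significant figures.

Gear mesh: ratio = 39/32 = 1.2188; torque at shaft B = 30.8 × 1.2188 = 37.538 lb·in.
Internal gear: ratio = 68/21 = 3.2381; torque at shaft C = 37.538 × 3.2381 = 121.55 lb·in.
Gear mesh: ratio = 109/15 = 7.2667; torque at the joint axis = 121.55 × 7.2667 = 883.26 lb·in.

883 lb·in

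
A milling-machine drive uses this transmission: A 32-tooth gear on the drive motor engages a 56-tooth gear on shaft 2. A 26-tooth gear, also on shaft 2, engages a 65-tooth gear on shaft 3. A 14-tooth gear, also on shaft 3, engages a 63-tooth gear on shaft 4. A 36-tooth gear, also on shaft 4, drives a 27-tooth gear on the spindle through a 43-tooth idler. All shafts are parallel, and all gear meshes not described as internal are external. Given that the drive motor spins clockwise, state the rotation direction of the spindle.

the drive motor → shaft 2: external mesh, 1 reversal → CCW.
shaft 2 → shaft 3: external mesh, 1 reversal → CW.
shaft 3 → shaft 4: external mesh, 1 reversal → CCW.
shaft 4 → the spindle: driver → idler → driven is 2 external meshes, 2 reversals → CCW.
5 reversals in total — an odd number — so the spindle turns opposite to the drive motor.

anticlockwise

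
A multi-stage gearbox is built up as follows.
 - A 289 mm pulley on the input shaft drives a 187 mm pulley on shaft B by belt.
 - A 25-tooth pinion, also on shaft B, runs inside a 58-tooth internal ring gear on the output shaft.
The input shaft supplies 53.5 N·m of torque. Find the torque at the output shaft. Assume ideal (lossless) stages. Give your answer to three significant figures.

After the belt (187/289): 53.5 × 0.64706 = 34.618 N·m
After the internal gear (58/25): 34.618 × 2.32 = 80.313 N·m

80.3 N·m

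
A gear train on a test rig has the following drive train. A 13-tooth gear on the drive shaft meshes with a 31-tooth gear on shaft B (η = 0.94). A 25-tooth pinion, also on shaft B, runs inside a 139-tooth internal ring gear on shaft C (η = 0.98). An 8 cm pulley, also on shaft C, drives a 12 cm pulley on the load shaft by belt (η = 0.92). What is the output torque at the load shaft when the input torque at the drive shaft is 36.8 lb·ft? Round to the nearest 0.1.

620.3 lb·ft

Gear mesh: ratio = 31/13 = 2.3846; torque at shaft B = 36.8 × 2.3846 × 0.94 = 82.489 lb·ft.
Internal gear: ratio = 139/25 = 5.56; torque at shaft C = 82.489 × 5.56 × 0.98 = 449.46 lb·ft.
Belt: ratio = 12/8 = 1.5; torque at the load shaft = 449.46 × 1.5 × 0.92 = 620.26 lb·ft.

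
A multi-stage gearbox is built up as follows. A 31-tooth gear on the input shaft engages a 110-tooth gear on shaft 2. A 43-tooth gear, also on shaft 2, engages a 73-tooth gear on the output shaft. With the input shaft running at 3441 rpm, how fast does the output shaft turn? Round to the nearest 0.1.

the input shaft → shaft 2 (gear mesh, 110/31): 3441 ÷ 3.5484 = 969.74 rpm
shaft 2 → the output shaft (gear mesh, 73/43): 969.74 ÷ 1.6977 = 571.21 rpm

571.2 rpm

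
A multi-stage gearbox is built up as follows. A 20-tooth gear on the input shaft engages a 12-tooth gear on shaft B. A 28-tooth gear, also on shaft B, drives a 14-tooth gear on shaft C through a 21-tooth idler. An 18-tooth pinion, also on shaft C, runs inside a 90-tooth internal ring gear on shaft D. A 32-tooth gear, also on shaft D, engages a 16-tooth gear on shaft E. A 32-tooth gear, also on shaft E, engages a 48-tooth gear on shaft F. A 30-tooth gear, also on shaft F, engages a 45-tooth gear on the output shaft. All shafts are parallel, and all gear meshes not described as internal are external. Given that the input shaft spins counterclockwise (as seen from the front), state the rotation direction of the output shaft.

the input shaft → shaft B: external mesh, 1 reversal → CW.
shaft B → shaft C: driver → idler → driven is 2 external meshes, 2 reversals → CW.
shaft C → shaft D: internal mesh, same direction → CW.
shaft D → shaft E: external mesh, 1 reversal → CCW.
shaft E → shaft F: external mesh, 1 reversal → CW.
shaft F → the output shaft: external mesh, 1 reversal → CCW.
6 reversals in total — an even number — so the output shaft turns the same way as the input shaft.

counterclockwise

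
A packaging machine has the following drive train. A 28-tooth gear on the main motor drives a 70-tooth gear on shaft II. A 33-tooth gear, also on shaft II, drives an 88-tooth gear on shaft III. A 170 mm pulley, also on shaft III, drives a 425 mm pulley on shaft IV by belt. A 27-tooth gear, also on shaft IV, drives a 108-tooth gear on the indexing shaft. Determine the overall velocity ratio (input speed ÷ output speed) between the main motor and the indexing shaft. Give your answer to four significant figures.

Each stage contributes driven/driver: gear mesh 70/28 = 2.5, gear mesh 88/33 = 2.6667, belt 425/170 = 2.5, gear mesh 108/27 = 4.
Overall: 2.5 × 2.6667 × 2.5 × 4 = 66.667.

66.67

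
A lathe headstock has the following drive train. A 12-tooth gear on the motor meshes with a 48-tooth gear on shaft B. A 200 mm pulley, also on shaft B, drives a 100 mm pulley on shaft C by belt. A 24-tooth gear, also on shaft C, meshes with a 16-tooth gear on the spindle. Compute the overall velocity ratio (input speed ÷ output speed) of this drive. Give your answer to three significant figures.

1.33

Each stage contributes driven/driver: gear mesh 48/12 = 4, belt 100/200 = 0.5, gear mesh 16/24 = 0.66667.
Overall: 4 × 0.5 × 0.66667 = 1.3333.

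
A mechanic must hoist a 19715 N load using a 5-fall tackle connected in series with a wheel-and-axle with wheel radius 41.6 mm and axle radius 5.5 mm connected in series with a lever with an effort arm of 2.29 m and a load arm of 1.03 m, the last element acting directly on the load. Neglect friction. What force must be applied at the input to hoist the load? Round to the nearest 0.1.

Block-and-tackle MA = number of supporting rope parts = 5.
Wheel-and-axle MA = R/r = 41.6/5.5 = 7.5636.
Lever MA = effort arm / load arm = 2.29/1.03 = 2.2233.
Combined ideal MA = 5 × 7.5636 × 2.2233 = 84.081.
Effort = load / MA = 19715 / 84.081 = 234.48 N.

234.5 N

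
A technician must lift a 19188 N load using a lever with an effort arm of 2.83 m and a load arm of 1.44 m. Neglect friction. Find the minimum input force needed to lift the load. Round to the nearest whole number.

9764 N

Lever MA = effort arm / load arm = 2.83/1.44 = 1.9653.
Effort = load / MA = 19188 / 1.9653 = 9763.5 N.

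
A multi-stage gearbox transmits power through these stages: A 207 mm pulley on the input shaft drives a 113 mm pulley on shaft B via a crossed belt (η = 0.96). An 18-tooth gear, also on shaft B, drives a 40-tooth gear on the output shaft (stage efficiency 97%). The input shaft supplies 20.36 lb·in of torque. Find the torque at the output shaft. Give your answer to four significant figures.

23.00 lb·in

Belt: ratio = 113/207 = 0.54589; torque at shaft B = 20.36 × 0.54589 × 0.96 = 10.67 lb·in.
Gear mesh: ratio = 40/18 = 2.2222; torque at the output shaft = 10.67 × 2.2222 × 0.97 = 22.999 lb·in.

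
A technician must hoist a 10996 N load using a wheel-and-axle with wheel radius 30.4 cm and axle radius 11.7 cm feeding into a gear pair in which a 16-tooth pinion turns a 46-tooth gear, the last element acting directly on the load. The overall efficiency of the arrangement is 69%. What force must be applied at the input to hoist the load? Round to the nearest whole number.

Wheel-and-axle MA = R/r = 30.4/11.7 = 2.5983.
Gear pair MA = 46/16 = 2.875.
Combined ideal MA = 2.5983 × 2.875 = 7.4701.
Actual MA = 7.4701 × 0.69 = 5.1544.
Effort = load / actual MA = 10996 / 5.1544 = 2133.3 N.

2133 N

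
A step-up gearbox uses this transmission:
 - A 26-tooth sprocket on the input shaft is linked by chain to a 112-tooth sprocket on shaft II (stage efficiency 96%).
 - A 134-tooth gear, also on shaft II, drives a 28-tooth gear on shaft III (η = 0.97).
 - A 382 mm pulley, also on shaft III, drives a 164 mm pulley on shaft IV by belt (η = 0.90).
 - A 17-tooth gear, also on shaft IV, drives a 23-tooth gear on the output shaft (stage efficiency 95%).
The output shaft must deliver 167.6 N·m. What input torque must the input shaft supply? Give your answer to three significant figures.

Overall ratio R = 4.3077 × 0.20896 × 0.42932 × 1.3529 = 0.52283; overall efficiency η = 0.96 × 0.97 × 0.90 × 0.95 = 0.7962.
Input torque = output torque / (R × η) = 167.6 / (0.52283 × 0.7962) = 402.63 N·m.

403 N·m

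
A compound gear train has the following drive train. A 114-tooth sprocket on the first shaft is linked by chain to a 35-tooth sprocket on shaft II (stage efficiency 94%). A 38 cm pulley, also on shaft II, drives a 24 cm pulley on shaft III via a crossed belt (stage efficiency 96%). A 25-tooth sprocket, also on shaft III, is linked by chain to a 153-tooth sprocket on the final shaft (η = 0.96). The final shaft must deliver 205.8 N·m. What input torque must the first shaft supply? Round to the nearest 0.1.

Overall ratio R = 0.30702 × 0.63158 × 6.12 = 1.1867; overall efficiency η = 0.94 × 0.96 × 0.96 = 0.8663.
Input torque = output torque / (R × η) = 205.8 / (1.1867 × 0.8663) = 200.19 N·m.

200.2 N·m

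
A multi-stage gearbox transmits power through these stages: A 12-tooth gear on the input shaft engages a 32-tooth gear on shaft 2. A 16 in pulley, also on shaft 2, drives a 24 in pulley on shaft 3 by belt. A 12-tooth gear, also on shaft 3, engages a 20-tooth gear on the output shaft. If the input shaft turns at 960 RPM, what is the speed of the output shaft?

144 RPM

Gear mesh: ratio = 32/12 = 2.6667, so shaft 2 turns at 960 / 2.6667 = 360 RPM.
Belt: ratio = 24/16 = 1.5, so shaft 3 turns at 360 / 1.5 = 240 RPM.
Gear mesh: ratio = 20/12 = 1.6667, so the output shaft turns at 240 / 1.6667 = 144 RPM.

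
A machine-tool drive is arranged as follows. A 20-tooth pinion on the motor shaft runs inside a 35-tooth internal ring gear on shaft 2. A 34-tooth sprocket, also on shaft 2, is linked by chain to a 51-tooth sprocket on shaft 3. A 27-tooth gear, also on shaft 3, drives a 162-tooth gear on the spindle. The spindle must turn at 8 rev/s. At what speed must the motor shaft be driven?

126 rev/s

Overall ratio R = 1.75 × 1.5 × 6 = 15.75.
Required input speed = output speed × R = 8 × 15.75 = 126 rev/s.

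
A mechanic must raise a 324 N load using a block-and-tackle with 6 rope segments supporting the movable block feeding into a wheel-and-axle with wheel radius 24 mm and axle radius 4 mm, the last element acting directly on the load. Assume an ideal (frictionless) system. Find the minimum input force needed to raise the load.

Block-and-tackle MA = number of supporting rope parts = 6.
Wheel-and-axle MA = R/r = 24/4 = 6.
Combined ideal MA = 6 × 6 = 36.
Effort = load / MA = 324 / 36 = 9 N.

9 N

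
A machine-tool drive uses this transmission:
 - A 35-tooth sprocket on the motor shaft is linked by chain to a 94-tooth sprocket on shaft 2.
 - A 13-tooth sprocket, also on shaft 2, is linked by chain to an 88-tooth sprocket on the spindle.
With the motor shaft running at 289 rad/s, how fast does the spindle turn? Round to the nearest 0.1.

15.9 rad/s

Chain: ratio = 94/35 = 2.6857, so shaft 2 turns at 289 / 2.6857 = 107.61 rad/s.
Chain: ratio = 88/13 = 6.7692, so the spindle turns at 107.61 / 6.7692 = 15.896 rad/s.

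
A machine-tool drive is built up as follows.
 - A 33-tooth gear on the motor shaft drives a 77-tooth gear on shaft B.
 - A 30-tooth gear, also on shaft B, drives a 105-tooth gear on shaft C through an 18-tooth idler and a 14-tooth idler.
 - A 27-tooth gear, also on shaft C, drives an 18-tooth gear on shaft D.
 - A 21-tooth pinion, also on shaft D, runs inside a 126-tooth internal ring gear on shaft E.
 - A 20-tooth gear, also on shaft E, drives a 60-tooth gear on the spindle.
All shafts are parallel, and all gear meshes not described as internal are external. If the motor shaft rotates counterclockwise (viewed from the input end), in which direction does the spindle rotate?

counterclockwise

the motor shaft → shaft B: external mesh, 1 reversal → CW.
shaft B → shaft C: driver → idler → idler → driven is 3 external meshes, 3 reversals → CCW.
shaft C → shaft D: external mesh, 1 reversal → CW.
shaft D → shaft E: internal mesh, same direction → CW.
shaft E → the spindle: external mesh, 1 reversal → CCW.
6 reversals in total — an even number — so the spindle turns the same way as the motor shaft.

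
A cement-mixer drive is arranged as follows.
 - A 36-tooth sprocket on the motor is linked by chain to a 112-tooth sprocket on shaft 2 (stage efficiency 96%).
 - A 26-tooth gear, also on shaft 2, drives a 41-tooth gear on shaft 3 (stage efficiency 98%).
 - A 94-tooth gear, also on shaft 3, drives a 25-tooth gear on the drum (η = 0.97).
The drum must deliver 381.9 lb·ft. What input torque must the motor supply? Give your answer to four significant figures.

320.7 lb·ft

Overall ratio R = 3.1111 × 1.5769 × 0.26596 = 1.3048; overall efficiency η = 0.96 × 0.98 × 0.97 = 0.9126.
Input torque = output torque / (R × η) = 381.9 / (1.3048 × 0.9126) = 320.73 lb·ft.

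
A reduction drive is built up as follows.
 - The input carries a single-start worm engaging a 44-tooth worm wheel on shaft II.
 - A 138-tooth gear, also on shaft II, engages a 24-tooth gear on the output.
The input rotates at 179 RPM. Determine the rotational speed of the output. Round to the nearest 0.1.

the input → shaft II (worm, 44/1): 179 ÷ 44 = 4.0682 RPM
shaft II → the output (gear mesh, 24/138): 4.0682 ÷ 0.17391 = 23.392 RPM

23.4 RPM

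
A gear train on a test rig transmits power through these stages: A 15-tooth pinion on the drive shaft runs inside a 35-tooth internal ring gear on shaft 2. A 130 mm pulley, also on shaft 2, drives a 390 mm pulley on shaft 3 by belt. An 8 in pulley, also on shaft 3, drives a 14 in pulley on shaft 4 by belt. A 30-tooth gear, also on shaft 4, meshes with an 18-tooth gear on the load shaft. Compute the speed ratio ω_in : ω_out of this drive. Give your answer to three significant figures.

Each stage contributes driven/driver: internal gear 35/15 = 2.3333, belt 390/130 = 3, belt 14/8 = 1.75, gear mesh 18/30 = 0.6.
Overall: 2.3333 × 3 × 1.75 × 0.6 = 7.35.

7.35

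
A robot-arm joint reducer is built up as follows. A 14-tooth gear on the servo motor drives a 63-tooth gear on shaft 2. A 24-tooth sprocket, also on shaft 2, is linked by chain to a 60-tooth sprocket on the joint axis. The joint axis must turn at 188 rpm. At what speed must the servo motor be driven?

2115 rpm

Overall ratio R = 4.5 × 2.5 = 11.25.
Required input speed = output speed × R = 188 × 11.25 = 2115 rpm.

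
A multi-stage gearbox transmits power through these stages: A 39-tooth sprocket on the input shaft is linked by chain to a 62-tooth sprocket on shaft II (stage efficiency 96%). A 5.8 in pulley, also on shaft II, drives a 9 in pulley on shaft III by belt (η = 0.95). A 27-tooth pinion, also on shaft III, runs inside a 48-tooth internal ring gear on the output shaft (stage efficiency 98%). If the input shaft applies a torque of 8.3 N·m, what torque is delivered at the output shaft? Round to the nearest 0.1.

32.5 N·m

Chain: ratio = 62/39 = 1.5897; torque at shaft II = 8.3 × 1.5897 × 0.96 = 12.667 N·m.
Belt: ratio = 9/5.8 = 1.5517; torque at shaft III = 12.667 × 1.5517 × 0.95 = 18.673 N·m.
Internal gear: ratio = 48/27 = 1.7778; torque at the output shaft = 18.673 × 1.7778 × 0.98 = 32.533 N·m.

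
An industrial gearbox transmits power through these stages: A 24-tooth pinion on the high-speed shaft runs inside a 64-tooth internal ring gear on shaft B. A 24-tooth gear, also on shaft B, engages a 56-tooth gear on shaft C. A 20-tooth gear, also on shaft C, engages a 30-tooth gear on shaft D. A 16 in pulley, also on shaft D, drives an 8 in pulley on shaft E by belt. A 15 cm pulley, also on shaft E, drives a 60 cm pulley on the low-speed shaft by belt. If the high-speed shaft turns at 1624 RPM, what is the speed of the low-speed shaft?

Internal gear: ratio = 64/24 = 2.6667, so shaft B turns at 1624 / 2.6667 = 609 RPM.
Gear mesh: ratio = 56/24 = 2.3333, so shaft C turns at 609 / 2.3333 = 261 RPM.
Gear mesh: ratio = 30/20 = 1.5, so shaft D turns at 261 / 1.5 = 174 RPM.
Belt: ratio = 8/16 = 0.5, so shaft E turns at 174 / 0.5 = 348 RPM.
Belt: ratio = 60/15 = 4, so the low-speed shaft turns at 348 / 4 = 87 RPM.

87 RPM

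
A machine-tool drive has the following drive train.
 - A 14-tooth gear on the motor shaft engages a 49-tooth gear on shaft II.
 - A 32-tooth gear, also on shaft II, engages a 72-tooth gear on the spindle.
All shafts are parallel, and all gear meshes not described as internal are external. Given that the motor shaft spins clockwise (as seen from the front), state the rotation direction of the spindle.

clockwise

the motor shaft → shaft II: external mesh, 1 reversal → CCW.
shaft II → the spindle: external mesh, 1 reversal → CW.
2 reversals in total — an even number — so the spindle turns the same way as the motor shaft.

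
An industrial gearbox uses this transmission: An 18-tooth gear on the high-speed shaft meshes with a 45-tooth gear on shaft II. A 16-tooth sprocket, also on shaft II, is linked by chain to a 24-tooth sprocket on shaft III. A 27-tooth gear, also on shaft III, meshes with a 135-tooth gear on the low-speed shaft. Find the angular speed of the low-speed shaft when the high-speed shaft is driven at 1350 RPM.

gear mesh 45/18 = 2.5 → 1350/2.5 = 540 RPM
chain 24/16 = 1.5 → 540/1.5 = 360 RPM
gear mesh 135/27 = 5 → 360/5 = 72 RPM

72 RPM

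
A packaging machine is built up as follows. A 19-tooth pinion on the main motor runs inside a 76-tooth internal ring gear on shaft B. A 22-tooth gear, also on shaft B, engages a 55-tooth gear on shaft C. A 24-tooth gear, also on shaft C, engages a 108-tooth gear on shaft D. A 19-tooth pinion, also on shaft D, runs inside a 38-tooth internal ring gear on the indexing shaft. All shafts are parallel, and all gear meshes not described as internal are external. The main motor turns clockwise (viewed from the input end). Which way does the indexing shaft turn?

clockwise

the main motor → shaft B: internal mesh, same direction → CW.
shaft B → shaft C: external mesh, 1 reversal → CCW.
shaft C → shaft D: external mesh, 1 reversal → CW.
shaft D → the indexing shaft: internal mesh, same direction → CW.
2 reversals in total — an even number — so the indexing shaft turns the same way as the main motor.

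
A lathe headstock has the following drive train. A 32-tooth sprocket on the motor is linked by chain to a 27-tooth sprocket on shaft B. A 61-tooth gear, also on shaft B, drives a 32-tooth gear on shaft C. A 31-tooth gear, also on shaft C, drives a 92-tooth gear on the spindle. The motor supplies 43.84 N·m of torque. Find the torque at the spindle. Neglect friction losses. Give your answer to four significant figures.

After the chain (27/32): 43.84 × 0.84375 = 36.99 N·m
After the gear mesh (32/61): 36.99 × 0.52459 = 19.405 N·m
After the gear mesh (92/31): 19.405 × 2.9677 = 57.588 N·m

57.59 N·m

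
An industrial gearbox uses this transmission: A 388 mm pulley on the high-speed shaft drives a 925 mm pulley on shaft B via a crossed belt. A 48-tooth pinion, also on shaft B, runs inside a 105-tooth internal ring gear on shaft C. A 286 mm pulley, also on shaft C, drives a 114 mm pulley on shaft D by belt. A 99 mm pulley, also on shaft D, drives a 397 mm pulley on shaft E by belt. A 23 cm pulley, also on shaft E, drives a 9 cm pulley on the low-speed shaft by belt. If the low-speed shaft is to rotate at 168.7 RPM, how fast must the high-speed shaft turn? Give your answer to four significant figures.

Overall ratio R = 2.384 × 2.1875 × 0.3986 × 4.0101 × 0.3913 = 3.2619.
Required input speed = output speed × R = 168.7 × 3.2619 = 550.28 RPM.

550.3 RPM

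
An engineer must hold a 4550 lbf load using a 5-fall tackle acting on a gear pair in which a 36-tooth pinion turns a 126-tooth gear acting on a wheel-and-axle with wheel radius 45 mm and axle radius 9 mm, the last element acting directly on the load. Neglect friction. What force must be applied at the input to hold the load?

Block-and-tackle MA = number of supporting rope parts = 5.
Gear pair MA = 126/36 = 3.5.
Wheel-and-axle MA = R/r = 45/9 = 5.
Combined ideal MA = 5 × 3.5 × 5 = 87.5.
Effort = load / MA = 4550 / 87.5 = 52 lbf.

52 lbf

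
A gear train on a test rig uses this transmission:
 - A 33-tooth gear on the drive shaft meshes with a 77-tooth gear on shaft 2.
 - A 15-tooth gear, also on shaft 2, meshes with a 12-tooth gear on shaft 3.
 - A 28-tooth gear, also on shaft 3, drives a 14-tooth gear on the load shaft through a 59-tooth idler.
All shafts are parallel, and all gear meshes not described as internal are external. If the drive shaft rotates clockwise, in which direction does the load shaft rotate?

clockwise

the drive shaft → shaft 2: external mesh, 1 reversal → CCW.
shaft 2 → shaft 3: external mesh, 1 reversal → CW.
shaft 3 → the load shaft: driver → idler → driven is 2 external meshes, 2 reversals → CW.
4 reversals in total — an even number — so the load shaft turns the same way as the drive shaft.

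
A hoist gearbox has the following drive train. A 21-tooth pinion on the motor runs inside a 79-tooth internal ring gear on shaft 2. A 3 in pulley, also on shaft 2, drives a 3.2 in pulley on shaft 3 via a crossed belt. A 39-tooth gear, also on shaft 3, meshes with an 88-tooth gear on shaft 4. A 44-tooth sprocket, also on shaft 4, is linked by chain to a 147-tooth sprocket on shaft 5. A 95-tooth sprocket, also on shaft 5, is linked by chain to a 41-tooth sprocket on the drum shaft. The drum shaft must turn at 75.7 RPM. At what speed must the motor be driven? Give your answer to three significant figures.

988 RPM

Overall ratio R = 3.7619 × 1.0667 × 2.2564 × 3.3409 × 0.43158 = 13.055.
Required input speed = output speed × R = 75.7 × 13.055 = 988.27 RPM.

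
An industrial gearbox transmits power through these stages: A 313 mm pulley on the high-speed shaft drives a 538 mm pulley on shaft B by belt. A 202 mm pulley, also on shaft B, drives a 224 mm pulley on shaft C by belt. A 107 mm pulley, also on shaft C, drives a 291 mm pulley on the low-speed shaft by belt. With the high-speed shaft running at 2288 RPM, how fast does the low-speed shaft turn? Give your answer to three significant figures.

Belt: ratio = 538/313 = 1.7188, so shaft B turns at 2288 / 1.7188 = 1331.1 RPM.
Belt: ratio = 224/202 = 1.1089, so shaft C turns at 1331.1 / 1.1089 = 1200.4 RPM.
Belt: ratio = 291/107 = 2.7196, so the low-speed shaft turns at 1200.4 / 2.7196 = 441.38 RPM.

441 RPM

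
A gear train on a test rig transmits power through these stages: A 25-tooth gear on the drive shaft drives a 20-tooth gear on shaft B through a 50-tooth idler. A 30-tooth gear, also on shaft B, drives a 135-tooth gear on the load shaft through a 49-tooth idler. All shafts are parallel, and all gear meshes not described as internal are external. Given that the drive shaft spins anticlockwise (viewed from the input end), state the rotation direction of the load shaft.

the drive shaft → shaft B: driver → idler → driven is 2 external meshes, 2 reversals → CCW.
shaft B → the load shaft: driver → idler → driven is 2 external meshes, 2 reversals → CCW.
4 reversals in total — an even number — so the load shaft turns the same way as the drive shaft.

anticlockwise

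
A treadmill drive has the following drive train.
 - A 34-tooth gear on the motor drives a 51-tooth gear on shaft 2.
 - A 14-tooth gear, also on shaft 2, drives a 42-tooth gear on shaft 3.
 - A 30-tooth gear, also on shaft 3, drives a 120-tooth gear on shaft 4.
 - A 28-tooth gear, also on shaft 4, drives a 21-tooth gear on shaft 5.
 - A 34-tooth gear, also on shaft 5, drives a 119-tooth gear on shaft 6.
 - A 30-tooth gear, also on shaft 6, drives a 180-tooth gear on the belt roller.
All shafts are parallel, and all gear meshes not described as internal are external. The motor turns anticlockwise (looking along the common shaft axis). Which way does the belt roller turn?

anticlockwise

the motor → shaft 2: external mesh, 1 reversal → CW.
shaft 2 → shaft 3: external mesh, 1 reversal → CCW.
shaft 3 → shaft 4: external mesh, 1 reversal → CW.
shaft 4 → shaft 5: external mesh, 1 reversal → CCW.
shaft 5 → shaft 6: external mesh, 1 reversal → CW.
shaft 6 → the belt roller: external mesh, 1 reversal → CCW.
6 reversals in total — an even number — so the belt roller turns the same way as the motor.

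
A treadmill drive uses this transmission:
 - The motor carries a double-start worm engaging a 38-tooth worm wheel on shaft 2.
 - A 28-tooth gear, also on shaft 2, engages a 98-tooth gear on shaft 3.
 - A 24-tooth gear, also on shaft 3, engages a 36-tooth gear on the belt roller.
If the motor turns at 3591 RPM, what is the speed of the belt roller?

worm 38/2 = 19 → 3591/19 = 189 RPM
gear mesh 98/28 = 3.5 → 189/3.5 = 54 RPM
gear mesh 36/24 = 1.5 → 54/1.5 = 36 RPM

36 RPM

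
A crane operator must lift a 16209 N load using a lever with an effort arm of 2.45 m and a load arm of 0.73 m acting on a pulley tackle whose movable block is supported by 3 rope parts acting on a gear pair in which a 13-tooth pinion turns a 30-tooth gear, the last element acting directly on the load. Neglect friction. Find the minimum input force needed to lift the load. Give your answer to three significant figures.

698 N

Lever MA = effort arm / load arm = 2.45/0.73 = 3.3562.
Block-and-tackle MA = number of supporting rope parts = 3.
Gear pair MA = 30/13 = 2.3077.
Combined ideal MA = 3.3562 × 3 × 2.3077 = 23.235.
Effort = load / MA = 16209 / 23.235 = 697.61 N.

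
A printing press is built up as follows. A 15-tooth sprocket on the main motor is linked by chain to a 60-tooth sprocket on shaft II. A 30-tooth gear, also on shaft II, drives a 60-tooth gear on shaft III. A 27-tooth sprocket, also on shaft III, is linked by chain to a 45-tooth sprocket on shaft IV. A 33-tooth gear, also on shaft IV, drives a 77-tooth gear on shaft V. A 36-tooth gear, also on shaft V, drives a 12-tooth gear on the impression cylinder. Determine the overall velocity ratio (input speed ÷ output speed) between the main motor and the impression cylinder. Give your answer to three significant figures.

Each stage contributes driven/driver: chain 60/15 = 4, gear mesh 60/30 = 2, chain 45/27 = 1.6667, gear mesh 77/33 = 2.3333, gear mesh 12/36 = 0.33333.
Overall: 4 × 2 × 1.6667 × 2.3333 × 0.33333 = 10.37.

10.4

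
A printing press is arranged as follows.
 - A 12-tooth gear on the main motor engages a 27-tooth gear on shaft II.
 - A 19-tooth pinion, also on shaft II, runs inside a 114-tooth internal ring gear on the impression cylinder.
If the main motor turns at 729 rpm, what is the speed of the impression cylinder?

54 rpm

gear mesh 27/12 = 2.25 → 729/2.25 = 324 rpm
internal gear 114/19 = 6 → 324/6 = 54 rpm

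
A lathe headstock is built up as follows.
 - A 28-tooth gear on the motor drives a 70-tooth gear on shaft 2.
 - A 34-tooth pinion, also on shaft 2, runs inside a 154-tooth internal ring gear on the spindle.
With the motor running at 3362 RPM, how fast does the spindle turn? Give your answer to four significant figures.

296.9 RPM

the motor → shaft 2 (gear mesh, 70/28): 3362 ÷ 2.5 = 1344.8 RPM
shaft 2 → the spindle (internal gear, 154/34): 1344.8 ÷ 4.5294 = 296.9 RPM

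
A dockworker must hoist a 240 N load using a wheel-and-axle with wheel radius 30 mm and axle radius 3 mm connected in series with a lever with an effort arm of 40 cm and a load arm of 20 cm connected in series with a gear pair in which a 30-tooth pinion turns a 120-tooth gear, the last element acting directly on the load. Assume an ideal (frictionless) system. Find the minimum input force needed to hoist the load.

3 N

Wheel-and-axle MA = R/r = 30/3 = 10.
Lever MA = effort arm / load arm = 40/20 = 2.
Gear pair MA = 120/30 = 4.
Combined ideal MA = 10 × 2 × 4 = 80.
Effort = load / MA = 240 / 80 = 3 N.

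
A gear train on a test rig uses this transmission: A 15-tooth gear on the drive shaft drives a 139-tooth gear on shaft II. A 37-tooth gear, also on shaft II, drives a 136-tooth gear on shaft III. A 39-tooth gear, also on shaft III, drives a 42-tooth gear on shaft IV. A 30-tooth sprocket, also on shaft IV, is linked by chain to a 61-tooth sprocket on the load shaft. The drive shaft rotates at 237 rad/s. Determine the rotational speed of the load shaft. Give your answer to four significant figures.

the drive shaft → shaft II (gear mesh, 139/15): 237 ÷ 9.2667 = 25.576 rad/s
shaft II → shaft III (gear mesh, 136/37): 25.576 ÷ 3.6757 = 6.9581 rad/s
shaft III → shaft IV (gear mesh, 42/39): 6.9581 ÷ 1.0769 = 6.461 rad/s
shaft IV → the load shaft (chain, 61/30): 6.461 ÷ 2.0333 = 3.1776 rad/s

3.178 rad/s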